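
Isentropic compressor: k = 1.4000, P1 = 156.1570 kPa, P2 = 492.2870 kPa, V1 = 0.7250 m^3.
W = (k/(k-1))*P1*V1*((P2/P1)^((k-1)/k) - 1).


(k-1)/k = 0.2857
(P2/P1)^exp = 1.3883
W = 3.5000 * 156.1570 * 0.7250 * (1.3883 - 1) = 153.8507 kJ

153.8507 kJ


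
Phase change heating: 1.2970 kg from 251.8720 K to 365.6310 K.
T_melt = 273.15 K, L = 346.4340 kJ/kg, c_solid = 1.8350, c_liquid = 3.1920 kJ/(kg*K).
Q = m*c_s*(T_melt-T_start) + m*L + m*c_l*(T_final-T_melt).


Q1 (sensible, solid) = 1.2970 * 1.8350 * 21.2780 = 50.6415 kJ
Q2 (latent) = 1.2970 * 346.4340 = 449.3249 kJ
Q3 (sensible, liquid) = 1.2970 * 3.1920 * 92.4810 = 382.8736 kJ
Q_total = 882.8400 kJ

882.8400 kJ


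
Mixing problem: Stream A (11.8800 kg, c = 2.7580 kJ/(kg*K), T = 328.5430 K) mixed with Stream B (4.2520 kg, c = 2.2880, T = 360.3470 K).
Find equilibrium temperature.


num = 14270.3877
den = 42.4936
Tf = 335.8243 K

335.8243 K


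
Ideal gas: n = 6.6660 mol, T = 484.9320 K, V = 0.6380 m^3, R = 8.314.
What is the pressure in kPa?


P = nRT/V = 6.6660 * 8.314 * 484.9320 / 0.6380
= 26875.4765 / 0.6380 = 42124.5713 Pa = 42.1246 kPa

42.1246 kPa


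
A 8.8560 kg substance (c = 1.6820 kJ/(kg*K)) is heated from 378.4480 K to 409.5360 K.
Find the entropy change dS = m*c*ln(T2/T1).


T2/T1 = 1.0821
ln(T2/T1) = 0.0789
dS = 8.8560 * 1.6820 * 0.0789 = 1.1760 kJ/K

1.1760 kJ/K


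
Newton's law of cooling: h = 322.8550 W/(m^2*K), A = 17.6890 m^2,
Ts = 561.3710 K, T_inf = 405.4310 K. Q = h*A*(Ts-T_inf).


dT = 155.9400 K
Q = 322.8550 * 17.6890 * 155.9400 = 890570.5479 W

890570.5479 W


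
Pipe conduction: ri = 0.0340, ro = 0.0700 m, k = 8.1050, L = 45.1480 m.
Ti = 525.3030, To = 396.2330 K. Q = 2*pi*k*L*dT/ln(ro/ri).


dT = 129.0700 K
ln(ro/ri) = 0.7221
Q = 2*pi*8.1050*45.1480*129.0700 / 0.7221 = 410940.0688 W

410940.0688 W


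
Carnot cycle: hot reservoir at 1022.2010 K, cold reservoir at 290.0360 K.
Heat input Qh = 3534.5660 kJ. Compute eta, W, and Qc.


eta = 1 - 290.0360/1022.2010 = 0.7163
W = 0.7163 * 3534.5660 = 2531.6797 kJ
Qc = 3534.5660 - 2531.6797 = 1002.8863 kJ

eta = 71.6263%, W = 2531.6797 kJ, Qc = 1002.8863 kJ


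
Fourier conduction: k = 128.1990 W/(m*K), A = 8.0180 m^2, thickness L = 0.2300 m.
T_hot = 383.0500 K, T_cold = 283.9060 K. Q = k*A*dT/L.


dT = 99.1440 K
Q = 128.1990 * 8.0180 * 99.1440 / 0.2300 = 443087.2876 W

443087.2876 W


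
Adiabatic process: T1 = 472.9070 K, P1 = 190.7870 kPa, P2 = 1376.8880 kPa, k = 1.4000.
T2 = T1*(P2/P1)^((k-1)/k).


(k-1)/k = 0.2857
(P2/P1)^exp = 1.7589
T2 = 472.9070 * 1.7589 = 831.7993 K

831.7993 K


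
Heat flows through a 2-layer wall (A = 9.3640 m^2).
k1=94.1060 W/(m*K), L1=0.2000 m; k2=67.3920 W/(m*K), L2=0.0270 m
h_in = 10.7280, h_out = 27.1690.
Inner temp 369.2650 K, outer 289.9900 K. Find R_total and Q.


R_conv_in = 1/(10.7280*9.3640) = 0.0100
R_1 = 0.2000/(94.1060*9.3640) = 0.0002
R_2 = 0.0270/(67.3920*9.3640) = 4.2785e-05
R_conv_out = 1/(27.1690*9.3640) = 0.0039
R_total = 0.0142 K/W
Q = 79.2750 / 0.0142 = 5600.5301 W

R_total = 0.0142 K/W, Q = 5600.5301 W


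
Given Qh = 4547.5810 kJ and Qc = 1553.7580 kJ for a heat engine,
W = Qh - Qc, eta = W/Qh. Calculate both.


W = 4547.5810 - 1553.7580 = 2993.8230 kJ
eta = 2993.8230 / 4547.5810 = 0.6583 = 65.8333%

W = 2993.8230 kJ, eta = 65.8333%


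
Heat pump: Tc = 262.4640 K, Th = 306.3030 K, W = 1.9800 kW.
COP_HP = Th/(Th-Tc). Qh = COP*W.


COP = 306.3030 / 43.8390 = 6.9870
Qh = 6.9870 * 1.9800 = 13.8343 kW

COP = 6.9870, Qh = 13.8343 kW


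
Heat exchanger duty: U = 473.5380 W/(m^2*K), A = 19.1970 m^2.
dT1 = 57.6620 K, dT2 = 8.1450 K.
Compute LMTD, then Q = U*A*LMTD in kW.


LMTD = 25.3000 K
Q = 473.5380 * 19.1970 * 25.3000 = 229989.8233 W = 229.9898 kW

229.9898 kW


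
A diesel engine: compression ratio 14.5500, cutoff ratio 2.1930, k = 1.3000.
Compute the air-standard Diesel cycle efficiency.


r^(k-1) = 2.2328
rc^k = 2.7756
eta = 0.4873 = 48.7266%

48.7266%


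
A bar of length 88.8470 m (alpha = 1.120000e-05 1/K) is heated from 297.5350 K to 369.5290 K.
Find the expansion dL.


dT = 71.9940 K
dL = 1.120000e-05 * 88.8470 * 71.9940 = 0.071640 m
L_final = 88.918640 m

dL = 0.071640 m


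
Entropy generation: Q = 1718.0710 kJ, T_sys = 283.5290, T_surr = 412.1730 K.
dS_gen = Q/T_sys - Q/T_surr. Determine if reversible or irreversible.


dS_sys = 1718.0710/283.5290 = 6.0596 kJ/K
dS_surr = -1718.0710/412.1730 = -4.1683 kJ/K
dS_gen = 6.0596 - 4.1683 = 1.8913 kJ/K (irreversible)

dS_gen = 1.8913 kJ/K, irreversible


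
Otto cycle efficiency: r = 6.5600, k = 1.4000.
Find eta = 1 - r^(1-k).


r^(k-1) = 2.1221
eta = 1 - 1/2.1221 = 0.5288 = 52.8764%

52.8764%


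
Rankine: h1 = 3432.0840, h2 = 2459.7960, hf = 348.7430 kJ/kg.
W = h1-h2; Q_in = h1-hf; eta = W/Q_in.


W = 972.2880 kJ/kg
Q_in = 3083.3410 kJ/kg
eta = 0.3153 = 31.5336%

eta = 31.5336%


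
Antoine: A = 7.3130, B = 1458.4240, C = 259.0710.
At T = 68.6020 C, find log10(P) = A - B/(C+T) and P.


C+T = 327.6730
B/(C+T) = 4.4509
log10(P) = 7.3130 - 4.4509 = 2.8621
P = 10^2.8621 = 728.0280 mmHg

728.0280 mmHg


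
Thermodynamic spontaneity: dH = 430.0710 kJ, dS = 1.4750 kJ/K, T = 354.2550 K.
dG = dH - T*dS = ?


T*dS = 354.2550 * 1.4750 = 522.5261 kJ
dG = 430.0710 - 522.5261 = -92.4551 kJ (spontaneous)

dG = -92.4551 kJ, spontaneous


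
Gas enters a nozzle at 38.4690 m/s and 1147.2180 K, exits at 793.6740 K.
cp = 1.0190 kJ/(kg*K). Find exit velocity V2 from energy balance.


dT = 353.5440 K
2*cp*1000*dT = 720522.6720
V1^2 = 1479.8640
V2 = sqrt(722002.5360) = 849.7073 m/s

849.7073 m/s


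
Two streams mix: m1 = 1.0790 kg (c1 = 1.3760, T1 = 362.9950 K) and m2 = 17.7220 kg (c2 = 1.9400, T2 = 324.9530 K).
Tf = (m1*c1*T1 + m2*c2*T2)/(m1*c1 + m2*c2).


num = 11711.0452
den = 35.8654
Tf = 326.5278 K

326.5278 K


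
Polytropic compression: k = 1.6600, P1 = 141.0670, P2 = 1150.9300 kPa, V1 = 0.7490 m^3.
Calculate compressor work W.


(k-1)/k = 0.3976
(P2/P1)^exp = 2.3038
W = 2.5152 * 141.0670 * 0.7490 * (2.3038 - 1) = 346.4945 kJ

346.4945 kJ


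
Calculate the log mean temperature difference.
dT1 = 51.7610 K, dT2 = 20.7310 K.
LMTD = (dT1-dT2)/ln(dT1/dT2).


dT1/dT2 = 2.4968
ln(dT1/dT2) = 0.9150
LMTD = 31.0300 / 0.9150 = 33.9123 K

33.9123 K


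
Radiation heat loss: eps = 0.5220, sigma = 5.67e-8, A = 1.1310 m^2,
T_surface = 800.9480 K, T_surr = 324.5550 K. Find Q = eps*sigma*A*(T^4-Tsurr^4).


T^4 = 4.1154e+11
Tsurr^4 = 1.1096e+10
Q = 0.5220 * 5.67e-8 * 1.1310 * 4.0045e+11 = 13404.9038 W

13404.9038 W


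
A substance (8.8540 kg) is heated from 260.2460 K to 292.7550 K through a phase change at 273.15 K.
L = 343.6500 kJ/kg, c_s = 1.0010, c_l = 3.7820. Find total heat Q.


Q1 (sensible, solid) = 8.8540 * 1.0010 * 12.9040 = 114.3663 kJ
Q2 (latent) = 8.8540 * 343.6500 = 3042.6771 kJ
Q3 (sensible, liquid) = 8.8540 * 3.7820 * 19.6050 = 656.4897 kJ
Q_total = 3813.5330 kJ

3813.5330 kJ


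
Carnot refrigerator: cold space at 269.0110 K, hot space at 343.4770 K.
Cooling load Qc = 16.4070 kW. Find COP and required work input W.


COP = 269.0110 / 74.4660 = 3.6125
W = 16.4070 / 3.6125 = 4.5417 kW

COP = 3.6125, W = 4.5417 kW


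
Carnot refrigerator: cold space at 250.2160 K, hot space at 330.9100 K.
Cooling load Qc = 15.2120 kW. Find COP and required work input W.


COP = 250.2160 / 80.6940 = 3.1008
W = 15.2120 / 3.1008 = 4.9058 kW

COP = 3.1008, W = 4.9058 kW


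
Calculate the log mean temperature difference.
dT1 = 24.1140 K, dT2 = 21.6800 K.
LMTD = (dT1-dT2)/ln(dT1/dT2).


dT1/dT2 = 1.1123
ln(dT1/dT2) = 0.1064
LMTD = 2.4340 / 0.1064 = 22.8754 K

22.8754 K


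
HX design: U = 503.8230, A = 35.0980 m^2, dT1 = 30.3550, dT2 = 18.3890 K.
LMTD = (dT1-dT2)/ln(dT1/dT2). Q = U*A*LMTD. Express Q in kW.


LMTD = 23.8743 K
Q = 503.8230 * 35.0980 * 23.8743 = 422173.3874 W = 422.1734 kW

422.1734 kW


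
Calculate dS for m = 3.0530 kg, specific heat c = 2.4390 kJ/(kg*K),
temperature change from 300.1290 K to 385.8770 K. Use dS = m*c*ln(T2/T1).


T2/T1 = 1.2857
ln(T2/T1) = 0.2513
dS = 3.0530 * 2.4390 * 0.2513 = 1.8713 kJ/K

1.8713 kJ/K


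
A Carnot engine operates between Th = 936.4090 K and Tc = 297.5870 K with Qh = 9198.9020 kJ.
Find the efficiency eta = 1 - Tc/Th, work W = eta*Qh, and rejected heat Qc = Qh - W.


eta = 1 - 297.5870/936.4090 = 0.6822
W = 0.6822 * 9198.9020 = 6275.5281 kJ
Qc = 9198.9020 - 6275.5281 = 2923.3739 kJ

eta = 68.2204%, W = 6275.5281 kJ, Qc = 2923.3739 kJ


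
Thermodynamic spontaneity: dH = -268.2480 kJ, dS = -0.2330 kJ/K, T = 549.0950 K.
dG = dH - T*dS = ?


T*dS = 549.0950 * -0.2330 = -127.9391 kJ
dG = -268.2480 + 127.9391 = -140.3089 kJ (spontaneous)

dG = -140.3089 kJ, spontaneous


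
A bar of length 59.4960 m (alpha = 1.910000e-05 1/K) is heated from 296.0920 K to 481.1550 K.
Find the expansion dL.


dT = 185.0630 K
dL = 1.910000e-05 * 59.4960 * 185.0630 = 0.210301 m
L_final = 59.706301 m

dL = 0.210301 m


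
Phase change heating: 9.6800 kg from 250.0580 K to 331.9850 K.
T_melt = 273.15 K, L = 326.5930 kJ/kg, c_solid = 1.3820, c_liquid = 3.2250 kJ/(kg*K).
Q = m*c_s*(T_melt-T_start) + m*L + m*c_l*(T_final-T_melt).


Q1 (sensible, solid) = 9.6800 * 1.3820 * 23.0920 = 308.9192 kJ
Q2 (latent) = 9.6800 * 326.5930 = 3161.4202 kJ
Q3 (sensible, liquid) = 9.6800 * 3.2250 * 58.8350 = 1836.7110 kJ
Q_total = 5307.0505 kJ

5307.0505 kJ


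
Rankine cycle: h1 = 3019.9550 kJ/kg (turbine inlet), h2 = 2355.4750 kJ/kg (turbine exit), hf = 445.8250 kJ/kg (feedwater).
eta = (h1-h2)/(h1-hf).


W = 664.4800 kJ/kg
Q_in = 2574.1300 kJ/kg
eta = 0.2581 = 25.8138%

eta = 25.8138%


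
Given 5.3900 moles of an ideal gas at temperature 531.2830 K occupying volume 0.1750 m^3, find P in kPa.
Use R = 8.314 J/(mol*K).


P = nRT/V = 5.3900 * 8.314 * 531.2830 / 0.1750
= 23808.0982 / 0.1750 = 136046.2753 Pa = 136.0463 kPa

136.0463 kPa


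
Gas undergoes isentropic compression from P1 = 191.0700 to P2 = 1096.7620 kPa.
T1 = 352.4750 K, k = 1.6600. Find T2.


(k-1)/k = 0.3976
(P2/P1)^exp = 2.0033
T2 = 352.4750 * 2.0033 = 706.1022 K

706.1022 K


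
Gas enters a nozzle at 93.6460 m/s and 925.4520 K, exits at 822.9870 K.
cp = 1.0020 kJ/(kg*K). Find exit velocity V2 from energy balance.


dT = 102.4650 K
2*cp*1000*dT = 205339.8600
V1^2 = 8769.5733
V2 = sqrt(214109.4333) = 462.7196 m/s

462.7196 m/s


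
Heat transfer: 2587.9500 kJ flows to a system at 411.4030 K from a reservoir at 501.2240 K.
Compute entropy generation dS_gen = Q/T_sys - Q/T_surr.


dS_sys = 2587.9500/411.4030 = 6.2905 kJ/K
dS_surr = -2587.9500/501.2240 = -5.1633 kJ/K
dS_gen = 6.2905 - 5.1633 = 1.1273 kJ/K (irreversible)

dS_gen = 1.1273 kJ/K, irreversible


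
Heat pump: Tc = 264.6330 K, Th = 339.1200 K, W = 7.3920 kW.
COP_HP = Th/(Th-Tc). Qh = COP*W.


COP = 339.1200 / 74.4870 = 4.5527
Qh = 4.5527 * 7.3920 = 33.6539 kW

COP = 4.5527, Qh = 33.6539 kW


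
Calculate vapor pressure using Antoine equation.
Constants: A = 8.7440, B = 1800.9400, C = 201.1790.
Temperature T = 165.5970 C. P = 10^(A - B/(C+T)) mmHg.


C+T = 366.7760
B/(C+T) = 4.9102
log10(P) = 8.7440 - 4.9102 = 3.8338
P = 10^3.8338 = 6820.3959 mmHg

6820.3959 mmHg


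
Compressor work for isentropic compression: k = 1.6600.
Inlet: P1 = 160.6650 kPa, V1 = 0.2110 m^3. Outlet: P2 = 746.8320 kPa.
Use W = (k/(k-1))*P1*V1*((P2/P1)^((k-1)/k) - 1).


(k-1)/k = 0.3976
(P2/P1)^exp = 1.8421
W = 2.5152 * 160.6650 * 0.2110 * (1.8421 - 1) = 71.8010 kJ

71.8010 kJ


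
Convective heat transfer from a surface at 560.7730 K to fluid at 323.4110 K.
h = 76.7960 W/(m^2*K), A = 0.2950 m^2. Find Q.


dT = 237.3620 K
Q = 76.7960 * 0.2950 * 237.3620 = 5377.3934 W

5377.3934 W


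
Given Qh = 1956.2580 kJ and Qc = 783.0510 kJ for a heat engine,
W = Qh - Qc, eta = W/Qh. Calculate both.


W = 1956.2580 - 783.0510 = 1173.2070 kJ
eta = 1173.2070 / 1956.2580 = 0.5997 = 59.9720%

W = 1173.2070 kJ, eta = 59.9720%


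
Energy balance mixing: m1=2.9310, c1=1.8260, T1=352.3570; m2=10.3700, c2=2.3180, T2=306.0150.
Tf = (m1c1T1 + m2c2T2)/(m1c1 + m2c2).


num = 9241.7013
den = 29.3897
Tf = 314.4541 K

314.4541 K


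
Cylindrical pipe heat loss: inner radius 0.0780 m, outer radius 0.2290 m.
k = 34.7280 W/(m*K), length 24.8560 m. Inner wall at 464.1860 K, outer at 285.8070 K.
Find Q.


dT = 178.3790 K
ln(ro/ri) = 1.0770
Q = 2*pi*34.7280*24.8560*178.3790 / 1.0770 = 898283.8457 W

898283.8457 W


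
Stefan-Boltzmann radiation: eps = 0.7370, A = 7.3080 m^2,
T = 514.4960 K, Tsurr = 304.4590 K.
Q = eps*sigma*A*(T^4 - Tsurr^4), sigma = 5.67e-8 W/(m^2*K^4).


T^4 = 7.0069e+10
Tsurr^4 = 8.5924e+09
Q = 0.7370 * 5.67e-8 * 7.3080 * 6.1477e+10 = 18774.1896 W

18774.1896 W


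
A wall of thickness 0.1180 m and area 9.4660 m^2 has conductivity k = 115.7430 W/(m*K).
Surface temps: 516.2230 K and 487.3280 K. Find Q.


dT = 28.8950 K
Q = 115.7430 * 9.4660 * 28.8950 / 0.1180 = 268288.4192 W

268288.4192 W


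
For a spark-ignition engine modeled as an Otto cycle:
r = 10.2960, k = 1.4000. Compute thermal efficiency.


r^(k-1) = 2.5414
eta = 1 - 1/2.5414 = 0.6065 = 60.6511%

60.6511%


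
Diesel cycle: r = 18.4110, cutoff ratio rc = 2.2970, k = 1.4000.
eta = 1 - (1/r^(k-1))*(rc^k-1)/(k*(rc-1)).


r^(k-1) = 3.2065
rc^k = 3.2035
eta = 0.6215 = 62.1544%

62.1544%


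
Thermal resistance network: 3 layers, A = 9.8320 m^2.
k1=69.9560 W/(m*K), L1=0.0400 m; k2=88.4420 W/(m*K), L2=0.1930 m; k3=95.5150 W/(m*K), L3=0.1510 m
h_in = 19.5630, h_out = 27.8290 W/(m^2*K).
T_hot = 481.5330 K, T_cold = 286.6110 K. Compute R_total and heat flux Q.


R_conv_in = 1/(19.5630*9.8320) = 0.0052
R_1 = 0.0400/(69.9560*9.8320) = 5.8156e-05
R_2 = 0.1930/(88.4420*9.8320) = 0.0002
R_3 = 0.1510/(95.5150*9.8320) = 0.0002
R_conv_out = 1/(27.8290*9.8320) = 0.0037
R_total = 0.0093 K/W
Q = 194.9220 / 0.0093 = 20971.2914 W

R_total = 0.0093 K/W, Q = 20971.2914 W


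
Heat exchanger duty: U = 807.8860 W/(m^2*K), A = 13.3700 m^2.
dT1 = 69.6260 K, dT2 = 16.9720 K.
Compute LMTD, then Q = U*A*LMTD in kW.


LMTD = 37.3016 K
Q = 807.8860 * 13.3700 * 37.3016 = 402911.3251 W = 402.9113 kW

402.9113 kW


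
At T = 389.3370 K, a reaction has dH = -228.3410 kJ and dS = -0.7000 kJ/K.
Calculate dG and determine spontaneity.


T*dS = 389.3370 * -0.7000 = -272.5359 kJ
dG = -228.3410 + 272.5359 = 44.1949 kJ (non-spontaneous)

dG = 44.1949 kJ, non-spontaneous


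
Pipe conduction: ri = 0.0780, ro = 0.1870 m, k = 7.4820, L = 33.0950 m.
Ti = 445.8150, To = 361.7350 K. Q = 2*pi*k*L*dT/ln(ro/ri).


dT = 84.0800 K
ln(ro/ri) = 0.8744
Q = 2*pi*7.4820*33.0950*84.0800 / 0.8744 = 149603.7969 W

149603.7969 W


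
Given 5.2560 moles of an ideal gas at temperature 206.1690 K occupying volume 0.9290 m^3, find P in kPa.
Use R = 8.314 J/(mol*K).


P = nRT/V = 5.2560 * 8.314 * 206.1690 / 0.9290
= 9009.2521 / 0.9290 = 9697.7956 Pa = 9.6978 kPa

9.6978 kPa


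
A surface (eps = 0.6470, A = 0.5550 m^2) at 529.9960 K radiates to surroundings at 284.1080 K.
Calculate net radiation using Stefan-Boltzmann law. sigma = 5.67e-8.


T^4 = 7.8902e+10
Tsurr^4 = 6.5153e+09
Q = 0.6470 * 5.67e-8 * 0.5550 * 7.2387e+10 = 1473.8107 W

1473.8107 W


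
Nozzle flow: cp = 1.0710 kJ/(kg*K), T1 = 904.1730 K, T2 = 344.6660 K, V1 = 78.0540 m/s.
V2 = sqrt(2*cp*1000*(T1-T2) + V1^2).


dT = 559.5070 K
2*cp*1000*dT = 1198463.9940
V1^2 = 6092.4269
V2 = sqrt(1204556.4209) = 1097.5229 m/s

1097.5229 m/s


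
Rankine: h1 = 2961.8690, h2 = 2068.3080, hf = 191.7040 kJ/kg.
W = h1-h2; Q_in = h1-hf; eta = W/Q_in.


W = 893.5610 kJ/kg
Q_in = 2770.1650 kJ/kg
eta = 0.3226 = 32.2566%

eta = 32.2566%


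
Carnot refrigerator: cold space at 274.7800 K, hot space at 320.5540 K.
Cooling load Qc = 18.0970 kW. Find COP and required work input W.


COP = 274.7800 / 45.7740 = 6.0030
W = 18.0970 / 6.0030 = 3.0147 kW

COP = 6.0030, W = 3.0147 kW


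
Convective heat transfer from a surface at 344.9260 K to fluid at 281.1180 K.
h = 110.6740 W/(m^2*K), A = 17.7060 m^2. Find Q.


dT = 63.8080 K
Q = 110.6740 * 17.7060 * 63.8080 = 125037.7640 W

125037.7640 W


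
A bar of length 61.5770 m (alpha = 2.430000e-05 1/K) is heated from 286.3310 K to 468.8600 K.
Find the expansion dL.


dT = 182.5290 K
dL = 2.430000e-05 * 61.5770 * 182.5290 = 0.273122 m
L_final = 61.850122 m

dL = 0.273122 m


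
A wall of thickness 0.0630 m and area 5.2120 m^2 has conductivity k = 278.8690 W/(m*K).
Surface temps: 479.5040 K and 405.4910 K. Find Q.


dT = 74.0130 K
Q = 278.8690 * 5.2120 * 74.0130 / 0.0630 = 1707544.7924 W

1707544.7924 W


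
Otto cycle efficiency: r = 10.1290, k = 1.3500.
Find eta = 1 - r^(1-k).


r^(k-1) = 2.2488
eta = 1 - 1/2.2488 = 0.5553 = 55.5316%

55.5316%


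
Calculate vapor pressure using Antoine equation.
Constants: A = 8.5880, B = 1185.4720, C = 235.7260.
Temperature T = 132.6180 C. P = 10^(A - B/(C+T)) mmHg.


C+T = 368.3440
B/(C+T) = 3.2184
log10(P) = 8.5880 - 3.2184 = 5.3696
P = 10^5.3696 = 234216.3366 mmHg

234216.3366 mmHg


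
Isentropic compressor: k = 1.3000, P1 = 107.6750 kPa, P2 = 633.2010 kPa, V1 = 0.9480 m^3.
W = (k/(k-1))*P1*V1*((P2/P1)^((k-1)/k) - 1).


(k-1)/k = 0.2308
(P2/P1)^exp = 1.5051
W = 4.3333 * 107.6750 * 0.9480 * (1.5051 - 1) = 223.4121 kJ

223.4121 kJ


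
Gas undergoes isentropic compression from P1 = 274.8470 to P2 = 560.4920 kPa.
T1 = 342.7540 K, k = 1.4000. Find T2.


(k-1)/k = 0.2857
(P2/P1)^exp = 1.2258
T2 = 342.7540 * 1.2258 = 420.1506 K

420.1506 K


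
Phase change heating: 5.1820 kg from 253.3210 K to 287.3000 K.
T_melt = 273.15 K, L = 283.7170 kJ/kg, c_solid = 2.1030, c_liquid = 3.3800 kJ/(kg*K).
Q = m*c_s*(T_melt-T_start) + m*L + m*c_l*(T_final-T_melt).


Q1 (sensible, solid) = 5.1820 * 2.1030 * 19.8290 = 216.0914 kJ
Q2 (latent) = 5.1820 * 283.7170 = 1470.2215 kJ
Q3 (sensible, liquid) = 5.1820 * 3.3800 * 14.1500 = 247.8395 kJ
Q_total = 1934.1524 kJ

1934.1524 kJ


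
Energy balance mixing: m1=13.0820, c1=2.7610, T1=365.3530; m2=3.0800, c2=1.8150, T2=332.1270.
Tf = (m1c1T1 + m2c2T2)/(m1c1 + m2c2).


num = 15052.9882
den = 41.7096
Tf = 360.8998 K

360.8998 K


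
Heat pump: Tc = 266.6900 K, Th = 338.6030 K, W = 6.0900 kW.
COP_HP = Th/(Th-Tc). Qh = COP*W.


COP = 338.6030 / 71.9130 = 4.7085
Qh = 4.7085 * 6.0900 = 28.6748 kW

COP = 4.7085, Qh = 28.6748 kW


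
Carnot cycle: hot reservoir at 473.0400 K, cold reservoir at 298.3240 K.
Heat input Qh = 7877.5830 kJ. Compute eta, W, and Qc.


eta = 1 - 298.3240/473.0400 = 0.3693
W = 0.3693 * 7877.5830 = 2909.5632 kJ
Qc = 7877.5830 - 2909.5632 = 4968.0198 kJ

eta = 36.9347%, W = 2909.5632 kJ, Qc = 4968.0198 kJ


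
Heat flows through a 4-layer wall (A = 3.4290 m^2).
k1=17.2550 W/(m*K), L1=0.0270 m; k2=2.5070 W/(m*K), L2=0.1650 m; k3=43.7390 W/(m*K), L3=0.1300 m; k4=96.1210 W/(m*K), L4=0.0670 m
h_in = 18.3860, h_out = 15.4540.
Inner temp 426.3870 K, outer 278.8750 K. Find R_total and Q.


R_conv_in = 1/(18.3860*3.4290) = 0.0159
R_1 = 0.0270/(17.2550*3.4290) = 0.0005
R_2 = 0.1650/(2.5070*3.4290) = 0.0192
R_3 = 0.1300/(43.7390*3.4290) = 0.0009
R_4 = 0.0670/(96.1210*3.4290) = 0.0002
R_conv_out = 1/(15.4540*3.4290) = 0.0189
R_total = 0.0555 K/W
Q = 147.5120 / 0.0555 = 2660.1443 W

R_total = 0.0555 K/W, Q = 2660.1443 W


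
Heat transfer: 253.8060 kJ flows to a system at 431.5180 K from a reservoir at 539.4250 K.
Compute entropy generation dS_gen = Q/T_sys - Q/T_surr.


dS_sys = 253.8060/431.5180 = 0.5882 kJ/K
dS_surr = -253.8060/539.4250 = -0.4705 kJ/K
dS_gen = 0.5882 - 0.4705 = 0.1177 kJ/K (irreversible)

dS_gen = 0.1177 kJ/K, irreversible


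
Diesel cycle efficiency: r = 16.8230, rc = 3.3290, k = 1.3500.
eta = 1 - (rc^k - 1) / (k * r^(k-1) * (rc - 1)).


r^(k-1) = 2.6858
rc^k = 5.0714
eta = 0.5179 = 51.7865%

51.7865%


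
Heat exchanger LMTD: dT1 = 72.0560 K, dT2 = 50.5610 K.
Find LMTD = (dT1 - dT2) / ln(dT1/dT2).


dT1/dT2 = 1.4251
ln(dT1/dT2) = 0.3543
LMTD = 21.4950 / 0.3543 = 60.6752 K

60.6752 K


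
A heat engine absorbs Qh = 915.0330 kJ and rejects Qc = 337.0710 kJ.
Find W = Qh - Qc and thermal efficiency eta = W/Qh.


W = 915.0330 - 337.0710 = 577.9620 kJ
eta = 577.9620 / 915.0330 = 0.6316 = 63.1630%

W = 577.9620 kJ, eta = 63.1630%


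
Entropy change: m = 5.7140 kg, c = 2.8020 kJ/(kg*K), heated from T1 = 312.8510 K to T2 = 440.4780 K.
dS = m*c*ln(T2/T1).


T2/T1 = 1.4079
ln(T2/T1) = 0.3421
dS = 5.7140 * 2.8020 * 0.3421 = 5.4778 kJ/K

5.4778 kJ/K


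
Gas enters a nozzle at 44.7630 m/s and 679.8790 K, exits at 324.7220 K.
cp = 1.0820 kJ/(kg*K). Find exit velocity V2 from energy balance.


dT = 355.1570 K
2*cp*1000*dT = 768559.7480
V1^2 = 2003.7262
V2 = sqrt(770563.4742) = 877.8174 m/s

877.8174 m/s


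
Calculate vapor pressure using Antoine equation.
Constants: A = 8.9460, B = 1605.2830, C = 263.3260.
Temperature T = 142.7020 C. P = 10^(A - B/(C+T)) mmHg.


C+T = 406.0280
B/(C+T) = 3.9536
log10(P) = 8.9460 - 3.9536 = 4.9924
P = 10^4.9924 = 98259.2962 mmHg

98259.2962 mmHg


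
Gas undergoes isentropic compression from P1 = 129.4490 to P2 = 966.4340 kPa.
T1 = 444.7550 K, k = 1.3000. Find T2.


(k-1)/k = 0.2308
(P2/P1)^exp = 1.5903
T2 = 444.7550 * 1.5903 = 707.2930 K

707.2930 K


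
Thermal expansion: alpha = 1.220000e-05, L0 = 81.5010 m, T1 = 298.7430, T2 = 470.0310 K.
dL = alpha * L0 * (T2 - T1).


dT = 171.2880 K
dL = 1.220000e-05 * 81.5010 * 171.2880 = 0.170314 m
L_final = 81.671314 m

dL = 0.170314 m


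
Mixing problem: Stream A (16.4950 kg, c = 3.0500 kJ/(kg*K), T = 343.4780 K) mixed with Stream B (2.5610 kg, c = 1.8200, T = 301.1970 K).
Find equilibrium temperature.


num = 18684.1776
den = 54.9708
Tf = 339.8930 K

339.8930 K


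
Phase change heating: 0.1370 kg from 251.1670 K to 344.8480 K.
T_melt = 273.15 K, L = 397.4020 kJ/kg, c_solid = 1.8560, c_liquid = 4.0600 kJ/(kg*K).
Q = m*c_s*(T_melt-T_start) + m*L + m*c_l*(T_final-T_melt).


Q1 (sensible, solid) = 0.1370 * 1.8560 * 21.9830 = 5.5897 kJ
Q2 (latent) = 0.1370 * 397.4020 = 54.4441 kJ
Q3 (sensible, liquid) = 0.1370 * 4.0600 * 71.6980 = 39.8799 kJ
Q_total = 99.9136 kJ

99.9136 kJ


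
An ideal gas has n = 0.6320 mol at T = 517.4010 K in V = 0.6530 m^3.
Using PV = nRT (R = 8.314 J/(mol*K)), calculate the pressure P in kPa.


P = nRT/V = 0.6320 * 8.314 * 517.4010 / 0.6530
= 2718.6566 / 0.6530 = 4163.3333 Pa = 4.1633 kPa

4.1633 kPa


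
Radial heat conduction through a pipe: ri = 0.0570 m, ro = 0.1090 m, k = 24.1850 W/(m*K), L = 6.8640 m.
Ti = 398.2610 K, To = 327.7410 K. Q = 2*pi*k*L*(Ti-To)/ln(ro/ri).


dT = 70.5200 K
ln(ro/ri) = 0.6483
Q = 2*pi*24.1850*6.8640*70.5200 / 0.6483 = 113459.7402 W

113459.7402 W


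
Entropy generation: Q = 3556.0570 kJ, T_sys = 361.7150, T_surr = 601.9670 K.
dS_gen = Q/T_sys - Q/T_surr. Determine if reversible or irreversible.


dS_sys = 3556.0570/361.7150 = 9.8311 kJ/K
dS_surr = -3556.0570/601.9670 = -5.9074 kJ/K
dS_gen = 9.8311 - 5.9074 = 3.9237 kJ/K (irreversible)

dS_gen = 3.9237 kJ/K, irreversible


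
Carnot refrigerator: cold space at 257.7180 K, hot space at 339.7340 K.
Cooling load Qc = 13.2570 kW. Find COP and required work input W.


COP = 257.7180 / 82.0160 = 3.1423
W = 13.2570 / 3.1423 = 4.2189 kW

COP = 3.1423, W = 4.2189 kW


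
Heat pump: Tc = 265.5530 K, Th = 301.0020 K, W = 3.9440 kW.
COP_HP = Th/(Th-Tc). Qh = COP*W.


COP = 301.0020 / 35.4490 = 8.4911
Qh = 8.4911 * 3.9440 = 33.4890 kW

COP = 8.4911, Qh = 33.4890 kW


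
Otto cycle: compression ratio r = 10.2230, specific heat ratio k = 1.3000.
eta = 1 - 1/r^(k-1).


r^(k-1) = 2.0085
eta = 1 - 1/2.0085 = 0.5021 = 50.2118%

50.2118%


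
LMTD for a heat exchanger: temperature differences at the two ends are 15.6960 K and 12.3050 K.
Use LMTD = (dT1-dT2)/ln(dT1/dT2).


dT1/dT2 = 1.2756
ln(dT1/dT2) = 0.2434
LMTD = 3.3910 / 0.2434 = 13.9318 K

13.9318 K


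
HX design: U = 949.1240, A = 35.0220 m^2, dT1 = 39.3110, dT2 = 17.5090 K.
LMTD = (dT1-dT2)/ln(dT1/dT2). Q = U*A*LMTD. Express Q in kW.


LMTD = 26.9563 K
Q = 949.1240 * 35.0220 * 26.9563 = 896034.6698 W = 896.0347 kW

896.0347 kW


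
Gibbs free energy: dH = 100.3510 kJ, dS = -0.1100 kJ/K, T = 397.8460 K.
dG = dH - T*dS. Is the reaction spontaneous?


T*dS = 397.8460 * -0.1100 = -43.7631 kJ
dG = 100.3510 + 43.7631 = 144.1141 kJ (non-spontaneous)

dG = 144.1141 kJ, non-spontaneous


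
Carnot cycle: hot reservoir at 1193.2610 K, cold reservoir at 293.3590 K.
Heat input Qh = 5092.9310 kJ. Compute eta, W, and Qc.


eta = 1 - 293.3590/1193.2610 = 0.7542
W = 0.7542 * 5092.9310 = 3840.8519 kJ
Qc = 5092.9310 - 3840.8519 = 1252.0791 kJ

eta = 75.4154%, W = 3840.8519 kJ, Qc = 1252.0791 kJ


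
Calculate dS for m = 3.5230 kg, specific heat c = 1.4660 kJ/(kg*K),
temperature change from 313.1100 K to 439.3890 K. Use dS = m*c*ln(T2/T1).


T2/T1 = 1.4033
ln(T2/T1) = 0.3388
dS = 3.5230 * 1.4660 * 0.3388 = 1.7500 kJ/K

1.7500 kJ/K


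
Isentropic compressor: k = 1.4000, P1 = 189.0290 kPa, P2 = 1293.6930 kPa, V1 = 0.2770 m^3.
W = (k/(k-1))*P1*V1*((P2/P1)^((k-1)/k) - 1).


(k-1)/k = 0.2857
(P2/P1)^exp = 1.7324
W = 3.5000 * 189.0290 * 0.2770 * (1.7324 - 1) = 134.2294 kJ

134.2294 kJ


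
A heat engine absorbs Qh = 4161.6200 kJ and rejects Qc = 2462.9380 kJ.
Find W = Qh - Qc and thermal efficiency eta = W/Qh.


W = 4161.6200 - 2462.9380 = 1698.6820 kJ
eta = 1698.6820 / 4161.6200 = 0.4082 = 40.8178%

W = 1698.6820 kJ, eta = 40.8178%


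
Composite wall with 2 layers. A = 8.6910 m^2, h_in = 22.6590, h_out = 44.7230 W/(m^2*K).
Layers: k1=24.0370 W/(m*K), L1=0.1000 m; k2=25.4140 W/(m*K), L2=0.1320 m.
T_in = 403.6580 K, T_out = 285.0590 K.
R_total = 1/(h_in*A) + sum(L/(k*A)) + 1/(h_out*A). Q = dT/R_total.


R_conv_in = 1/(22.6590*8.6910) = 0.0051
R_1 = 0.1000/(24.0370*8.6910) = 0.0005
R_2 = 0.1320/(25.4140*8.6910) = 0.0006
R_conv_out = 1/(44.7230*8.6910) = 0.0026
R_total = 0.0087 K/W
Q = 118.5990 / 0.0087 = 13589.8366 W

R_total = 0.0087 K/W, Q = 13589.8366 W


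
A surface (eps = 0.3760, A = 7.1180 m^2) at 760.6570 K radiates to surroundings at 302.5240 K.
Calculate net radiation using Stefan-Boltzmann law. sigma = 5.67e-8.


T^4 = 3.3478e+11
Tsurr^4 = 8.3761e+09
Q = 0.3760 * 5.67e-8 * 7.1180 * 3.2640e+11 = 49531.3480 W

49531.3480 W


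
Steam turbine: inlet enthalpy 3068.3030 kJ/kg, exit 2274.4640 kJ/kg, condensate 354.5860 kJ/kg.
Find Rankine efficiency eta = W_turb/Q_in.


W = 793.8390 kJ/kg
Q_in = 2713.7170 kJ/kg
eta = 0.2925 = 29.2528%

eta = 29.2528%


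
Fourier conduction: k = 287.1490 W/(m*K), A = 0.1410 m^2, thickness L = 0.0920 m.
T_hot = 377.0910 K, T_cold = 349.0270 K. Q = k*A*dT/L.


dT = 28.0640 K
Q = 287.1490 * 0.1410 * 28.0640 / 0.0920 = 12350.6031 W

12350.6031 W


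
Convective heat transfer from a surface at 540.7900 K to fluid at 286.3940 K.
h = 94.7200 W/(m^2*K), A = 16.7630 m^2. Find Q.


dT = 254.3960 K
Q = 94.7200 * 16.7630 * 254.3960 = 403927.7708 W

403927.7708 W


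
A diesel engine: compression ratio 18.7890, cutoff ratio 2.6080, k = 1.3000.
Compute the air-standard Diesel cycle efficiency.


r^(k-1) = 2.4109
rc^k = 3.4770
eta = 0.5085 = 50.8505%

50.8505%


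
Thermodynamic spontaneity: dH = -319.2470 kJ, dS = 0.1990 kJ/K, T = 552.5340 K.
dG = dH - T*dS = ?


T*dS = 552.5340 * 0.1990 = 109.9543 kJ
dG = -319.2470 - 109.9543 = -429.2013 kJ (spontaneous)

dG = -429.2013 kJ, spontaneous


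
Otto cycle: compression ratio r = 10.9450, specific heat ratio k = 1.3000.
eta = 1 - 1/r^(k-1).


r^(k-1) = 2.0501
eta = 1 - 1/2.0501 = 0.5122 = 51.2207%

51.2207%


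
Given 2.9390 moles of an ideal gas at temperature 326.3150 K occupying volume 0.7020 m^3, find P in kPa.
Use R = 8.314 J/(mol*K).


P = nRT/V = 2.9390 * 8.314 * 326.3150 / 0.7020
= 7973.4568 / 0.7020 = 11358.2005 Pa = 11.3582 kPa

11.3582 kPa


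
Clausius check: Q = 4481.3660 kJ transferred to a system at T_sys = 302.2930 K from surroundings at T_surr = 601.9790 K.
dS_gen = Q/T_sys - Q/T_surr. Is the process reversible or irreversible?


dS_sys = 4481.3660/302.2930 = 14.8246 kJ/K
dS_surr = -4481.3660/601.9790 = -7.4444 kJ/K
dS_gen = 14.8246 - 7.4444 = 7.3802 kJ/K (irreversible)

dS_gen = 7.3802 kJ/K, irreversible


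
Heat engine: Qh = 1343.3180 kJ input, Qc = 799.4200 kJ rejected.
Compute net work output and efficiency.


W = 1343.3180 - 799.4200 = 543.8980 kJ
eta = 543.8980 / 1343.3180 = 0.4049 = 40.4891%

W = 543.8980 kJ, eta = 40.4891%


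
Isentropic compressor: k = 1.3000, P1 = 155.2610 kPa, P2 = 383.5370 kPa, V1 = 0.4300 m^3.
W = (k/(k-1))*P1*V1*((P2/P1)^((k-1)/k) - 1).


(k-1)/k = 0.2308
(P2/P1)^exp = 1.2321
W = 4.3333 * 155.2610 * 0.4300 * (1.2321 - 1) = 67.1369 kJ

67.1369 kJ


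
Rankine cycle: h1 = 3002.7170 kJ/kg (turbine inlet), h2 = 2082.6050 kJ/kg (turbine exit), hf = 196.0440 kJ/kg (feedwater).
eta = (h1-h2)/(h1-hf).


W = 920.1120 kJ/kg
Q_in = 2806.6730 kJ/kg
eta = 0.3278 = 32.7830%

eta = 32.7830%


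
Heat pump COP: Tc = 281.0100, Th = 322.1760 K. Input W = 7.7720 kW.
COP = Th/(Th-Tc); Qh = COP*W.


COP = 322.1760 / 41.1660 = 7.8263
Qh = 7.8263 * 7.7720 = 60.8257 kW

COP = 7.8263, Qh = 60.8257 kW


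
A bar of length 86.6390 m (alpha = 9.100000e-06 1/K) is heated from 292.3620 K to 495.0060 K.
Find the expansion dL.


dT = 202.6440 K
dL = 9.100000e-06 * 86.6390 * 202.6440 = 0.159768 m
L_final = 86.798768 m

dL = 0.159768 m


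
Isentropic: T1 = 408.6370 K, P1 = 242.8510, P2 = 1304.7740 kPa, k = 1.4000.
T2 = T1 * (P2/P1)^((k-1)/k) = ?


(k-1)/k = 0.2857
(P2/P1)^exp = 1.6167
T2 = 408.6370 * 1.6167 = 660.6401 K

660.6401 K


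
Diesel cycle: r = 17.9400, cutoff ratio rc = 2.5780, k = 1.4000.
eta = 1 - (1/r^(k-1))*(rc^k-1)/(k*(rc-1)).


r^(k-1) = 3.1734
rc^k = 3.7653
eta = 0.6056 = 60.5567%

60.5567%


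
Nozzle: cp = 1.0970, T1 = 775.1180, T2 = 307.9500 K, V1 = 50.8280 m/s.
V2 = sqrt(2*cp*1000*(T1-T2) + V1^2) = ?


dT = 467.1680 K
2*cp*1000*dT = 1024966.5920
V1^2 = 2583.4856
V2 = sqrt(1027550.0776) = 1013.6814 m/s

1013.6814 m/s


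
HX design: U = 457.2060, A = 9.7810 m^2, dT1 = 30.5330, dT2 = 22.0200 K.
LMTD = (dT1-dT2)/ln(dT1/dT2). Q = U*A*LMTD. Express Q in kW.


LMTD = 26.0450 K
Q = 457.2060 * 9.7810 * 26.0450 = 116471.6184 W = 116.4716 kW

116.4716 kW


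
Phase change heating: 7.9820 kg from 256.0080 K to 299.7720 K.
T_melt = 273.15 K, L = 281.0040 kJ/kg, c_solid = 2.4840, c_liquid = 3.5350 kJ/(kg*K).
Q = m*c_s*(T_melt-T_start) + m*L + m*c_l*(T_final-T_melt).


Q1 (sensible, solid) = 7.9820 * 2.4840 * 17.1420 = 339.8794 kJ
Q2 (latent) = 7.9820 * 281.0040 = 2242.9739 kJ
Q3 (sensible, liquid) = 7.9820 * 3.5350 * 26.6220 = 751.1762 kJ
Q_total = 3334.0295 kJ

3334.0295 kJ


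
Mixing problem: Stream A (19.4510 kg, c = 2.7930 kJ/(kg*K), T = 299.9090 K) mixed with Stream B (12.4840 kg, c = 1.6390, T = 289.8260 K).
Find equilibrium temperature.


num = 22223.2590
den = 74.7879
Tf = 297.1504 K

297.1504 K


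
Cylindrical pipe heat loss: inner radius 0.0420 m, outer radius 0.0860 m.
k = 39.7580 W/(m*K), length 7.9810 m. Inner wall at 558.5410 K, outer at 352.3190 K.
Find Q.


dT = 206.2220 K
ln(ro/ri) = 0.7167
Q = 2*pi*39.7580*7.9810*206.2220 / 0.7167 = 573684.1155 W

573684.1155 W


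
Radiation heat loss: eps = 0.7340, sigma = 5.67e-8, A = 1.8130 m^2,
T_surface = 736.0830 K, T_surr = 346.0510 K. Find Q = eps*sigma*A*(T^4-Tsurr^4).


T^4 = 2.9357e+11
Tsurr^4 = 1.4340e+10
Q = 0.7340 * 5.67e-8 * 1.8130 * 2.7923e+11 = 21068.5024 W

21068.5024 W


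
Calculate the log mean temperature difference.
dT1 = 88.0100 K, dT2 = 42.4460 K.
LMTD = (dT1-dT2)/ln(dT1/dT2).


dT1/dT2 = 2.0735
ln(dT1/dT2) = 0.7292
LMTD = 45.5640 / 0.7292 = 62.4834 K

62.4834 K


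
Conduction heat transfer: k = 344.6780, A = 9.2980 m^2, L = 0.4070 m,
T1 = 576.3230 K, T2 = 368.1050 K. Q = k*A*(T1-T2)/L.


dT = 208.2180 K
Q = 344.6780 * 9.2980 * 208.2180 / 0.4070 = 1639558.6905 W

1639558.6905 W


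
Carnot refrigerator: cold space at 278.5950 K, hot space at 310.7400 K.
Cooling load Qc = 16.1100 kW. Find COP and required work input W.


COP = 278.5950 / 32.1450 = 8.6668
W = 16.1100 / 8.6668 = 1.8588 kW

COP = 8.6668, W = 1.8588 kW


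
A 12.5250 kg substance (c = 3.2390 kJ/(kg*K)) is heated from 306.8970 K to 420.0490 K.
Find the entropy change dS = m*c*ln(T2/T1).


T2/T1 = 1.3687
ln(T2/T1) = 0.3139
dS = 12.5250 * 3.2390 * 0.3139 = 12.7328 kJ/K

12.7328 kJ/K


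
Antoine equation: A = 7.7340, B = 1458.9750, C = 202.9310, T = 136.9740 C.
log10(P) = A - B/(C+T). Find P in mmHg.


C+T = 339.9050
B/(C+T) = 4.2923
log10(P) = 7.7340 - 4.2923 = 3.4417
P = 10^3.4417 = 2765.0166 mmHg

2765.0166 mmHg


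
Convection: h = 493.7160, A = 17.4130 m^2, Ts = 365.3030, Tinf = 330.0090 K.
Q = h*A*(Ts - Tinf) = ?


dT = 35.2940 K
Q = 493.7160 * 17.4130 * 35.2940 = 303425.2253 W

303425.2253 W


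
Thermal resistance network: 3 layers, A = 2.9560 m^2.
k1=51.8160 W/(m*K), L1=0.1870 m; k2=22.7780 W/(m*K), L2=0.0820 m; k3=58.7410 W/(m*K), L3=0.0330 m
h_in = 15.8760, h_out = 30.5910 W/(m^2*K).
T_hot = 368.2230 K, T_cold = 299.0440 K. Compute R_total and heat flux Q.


R_conv_in = 1/(15.8760*2.9560) = 0.0213
R_1 = 0.1870/(51.8160*2.9560) = 0.0012
R_2 = 0.0820/(22.7780*2.9560) = 0.0012
R_3 = 0.0330/(58.7410*2.9560) = 0.0002
R_conv_out = 1/(30.5910*2.9560) = 0.0111
R_total = 0.0350 K/W
Q = 69.1790 / 0.0350 = 1976.7685 W

R_total = 0.0350 K/W, Q = 1976.7685 W


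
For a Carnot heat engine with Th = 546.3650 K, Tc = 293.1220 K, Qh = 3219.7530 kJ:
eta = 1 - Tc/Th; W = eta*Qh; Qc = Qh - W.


eta = 1 - 293.1220/546.3650 = 0.4635
W = 0.4635 * 3219.7530 = 1492.3721 kJ
Qc = 3219.7530 - 1492.3721 = 1727.3809 kJ

eta = 46.3505%, W = 1492.3721 kJ, Qc = 1727.3809 kJ


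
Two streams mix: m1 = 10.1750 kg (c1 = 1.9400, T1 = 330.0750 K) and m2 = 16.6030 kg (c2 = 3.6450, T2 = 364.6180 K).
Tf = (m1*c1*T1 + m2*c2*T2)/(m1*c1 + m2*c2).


num = 28581.4439
den = 80.2574
Tf = 356.1221 K

356.1221 K


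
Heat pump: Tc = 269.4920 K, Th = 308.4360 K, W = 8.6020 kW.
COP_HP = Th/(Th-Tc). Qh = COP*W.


COP = 308.4360 / 38.9440 = 7.9200
Qh = 7.9200 * 8.6020 = 68.1277 kW

COP = 7.9200, Qh = 68.1277 kW


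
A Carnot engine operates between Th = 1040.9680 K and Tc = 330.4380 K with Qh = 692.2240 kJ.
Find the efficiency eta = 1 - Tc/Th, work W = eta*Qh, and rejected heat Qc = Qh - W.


eta = 1 - 330.4380/1040.9680 = 0.6826
W = 0.6826 * 692.2240 = 472.4890 kJ
Qc = 692.2240 - 472.4890 = 219.7350 kJ

eta = 68.2567%, W = 472.4890 kJ, Qc = 219.7350 kJ


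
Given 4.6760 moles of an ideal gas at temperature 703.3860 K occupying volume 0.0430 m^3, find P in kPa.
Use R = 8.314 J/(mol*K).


P = nRT/V = 4.6760 * 8.314 * 703.3860 / 0.0430
= 27345.0198 / 0.0430 = 635930.6937 Pa = 635.9307 kPa

635.9307 kPa


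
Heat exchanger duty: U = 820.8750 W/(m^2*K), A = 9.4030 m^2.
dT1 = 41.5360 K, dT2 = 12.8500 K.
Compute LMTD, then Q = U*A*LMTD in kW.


LMTD = 24.4507 K
Q = 820.8750 * 9.4030 * 24.4507 = 188727.5142 W = 188.7275 kW

188.7275 kW


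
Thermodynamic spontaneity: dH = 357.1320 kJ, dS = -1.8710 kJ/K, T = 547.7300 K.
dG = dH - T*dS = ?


T*dS = 547.7300 * -1.8710 = -1024.8028 kJ
dG = 357.1320 + 1024.8028 = 1381.9348 kJ (non-spontaneous)

dG = 1381.9348 kJ, non-spontaneous


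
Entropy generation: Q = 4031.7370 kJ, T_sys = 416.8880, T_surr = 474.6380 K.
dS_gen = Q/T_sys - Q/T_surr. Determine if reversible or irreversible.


dS_sys = 4031.7370/416.8880 = 9.6710 kJ/K
dS_surr = -4031.7370/474.6380 = -8.4943 kJ/K
dS_gen = 9.6710 - 8.4943 = 1.1767 kJ/K (irreversible)

dS_gen = 1.1767 kJ/K, irreversible


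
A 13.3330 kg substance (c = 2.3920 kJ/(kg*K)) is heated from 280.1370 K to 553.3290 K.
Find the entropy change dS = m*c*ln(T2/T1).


T2/T1 = 1.9752
ln(T2/T1) = 0.6807
dS = 13.3330 * 2.3920 * 0.6807 = 21.7084 kJ/K

21.7084 kJ/K


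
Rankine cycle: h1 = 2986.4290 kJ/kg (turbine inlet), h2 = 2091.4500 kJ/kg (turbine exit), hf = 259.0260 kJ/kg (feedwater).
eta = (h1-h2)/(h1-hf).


W = 894.9790 kJ/kg
Q_in = 2727.4030 kJ/kg
eta = 0.3281 = 32.8143%

eta = 32.8143%


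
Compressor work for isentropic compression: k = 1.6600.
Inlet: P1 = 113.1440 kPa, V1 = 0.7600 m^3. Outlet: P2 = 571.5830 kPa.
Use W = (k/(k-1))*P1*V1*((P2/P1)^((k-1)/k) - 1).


(k-1)/k = 0.3976
(P2/P1)^exp = 1.9041
W = 2.5152 * 113.1440 * 0.7600 * (1.9041 - 1) = 195.5302 kJ

195.5302 kJ


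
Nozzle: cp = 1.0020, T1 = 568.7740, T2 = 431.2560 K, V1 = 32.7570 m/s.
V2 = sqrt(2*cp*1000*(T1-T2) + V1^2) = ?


dT = 137.5180 K
2*cp*1000*dT = 275586.0720
V1^2 = 1073.0210
V2 = sqrt(276659.0930) = 525.9839 m/s

525.9839 m/s


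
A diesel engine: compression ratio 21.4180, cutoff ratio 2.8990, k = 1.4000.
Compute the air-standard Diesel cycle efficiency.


r^(k-1) = 3.4065
rc^k = 4.4376
eta = 0.6204 = 62.0432%

62.0432%


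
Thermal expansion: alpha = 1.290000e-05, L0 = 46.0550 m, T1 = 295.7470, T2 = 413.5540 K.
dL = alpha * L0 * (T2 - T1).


dT = 117.8070 K
dL = 1.290000e-05 * 46.0550 * 117.8070 = 0.069990 m
L_final = 46.124990 m

dL = 0.069990 m


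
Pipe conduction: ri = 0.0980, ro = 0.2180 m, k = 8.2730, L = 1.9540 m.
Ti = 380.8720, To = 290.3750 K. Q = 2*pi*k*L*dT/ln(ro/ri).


dT = 90.4970 K
ln(ro/ri) = 0.7995
Q = 2*pi*8.2730*1.9540*90.4970 / 0.7995 = 11496.5672 W

11496.5672 W


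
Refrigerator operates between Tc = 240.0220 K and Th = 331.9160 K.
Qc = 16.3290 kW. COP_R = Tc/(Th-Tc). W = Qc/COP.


COP = 240.0220 / 91.8940 = 2.6119
W = 16.3290 / 2.6119 = 6.2517 kW

COP = 2.6119, W = 6.2517 kW


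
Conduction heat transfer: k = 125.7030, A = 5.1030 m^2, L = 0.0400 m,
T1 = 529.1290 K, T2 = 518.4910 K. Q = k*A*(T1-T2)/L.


dT = 10.6380 K
Q = 125.7030 * 5.1030 * 10.6380 / 0.0400 = 170596.9277 W

170596.9277 W


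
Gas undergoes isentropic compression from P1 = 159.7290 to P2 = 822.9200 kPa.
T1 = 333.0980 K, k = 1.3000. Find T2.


(k-1)/k = 0.2308
(P2/P1)^exp = 1.4598
T2 = 333.0980 * 1.4598 = 486.2658 K

486.2658 K


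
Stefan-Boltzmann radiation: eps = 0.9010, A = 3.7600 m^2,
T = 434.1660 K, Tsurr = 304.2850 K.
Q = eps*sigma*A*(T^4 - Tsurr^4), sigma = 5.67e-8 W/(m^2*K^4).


T^4 = 3.5532e+10
Tsurr^4 = 8.5728e+09
Q = 0.9010 * 5.67e-8 * 3.7600 * 2.6960e+10 = 5178.5430 W

5178.5430 W


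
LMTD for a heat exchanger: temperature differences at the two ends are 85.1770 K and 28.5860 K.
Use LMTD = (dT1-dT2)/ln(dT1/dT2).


dT1/dT2 = 2.9797
ln(dT1/dT2) = 1.0918
LMTD = 56.5910 / 1.0918 = 51.8321 K

51.8321 K


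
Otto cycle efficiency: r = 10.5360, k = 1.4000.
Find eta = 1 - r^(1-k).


r^(k-1) = 2.5649
eta = 1 - 1/2.5649 = 0.6101 = 61.0121%

61.0121%


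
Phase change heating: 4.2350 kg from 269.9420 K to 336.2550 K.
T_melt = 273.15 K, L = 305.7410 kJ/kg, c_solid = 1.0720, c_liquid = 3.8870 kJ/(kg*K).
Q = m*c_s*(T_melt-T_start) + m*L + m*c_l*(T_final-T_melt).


Q1 (sensible, solid) = 4.2350 * 1.0720 * 3.2080 = 14.5641 kJ
Q2 (latent) = 4.2350 * 305.7410 = 1294.8131 kJ
Q3 (sensible, liquid) = 4.2350 * 3.8870 * 63.1050 = 1038.7995 kJ
Q_total = 2348.1767 kJ

2348.1767 kJ


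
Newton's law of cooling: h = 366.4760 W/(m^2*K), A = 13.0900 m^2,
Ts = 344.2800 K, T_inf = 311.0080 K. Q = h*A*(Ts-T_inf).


dT = 33.2720 K
Q = 366.4760 * 13.0900 * 33.2720 = 159611.4682 W

159611.4682 W


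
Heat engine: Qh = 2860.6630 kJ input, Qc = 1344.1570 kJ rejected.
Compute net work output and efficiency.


W = 2860.6630 - 1344.1570 = 1516.5060 kJ
eta = 1516.5060 / 2860.6630 = 0.5301 = 53.0124%

W = 1516.5060 kJ, eta = 53.0124%


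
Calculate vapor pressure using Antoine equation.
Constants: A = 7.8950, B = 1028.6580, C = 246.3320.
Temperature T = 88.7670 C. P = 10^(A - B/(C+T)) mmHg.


C+T = 335.0990
B/(C+T) = 3.0697
log10(P) = 7.8950 - 3.0697 = 4.8253
P = 10^4.8253 = 66878.4615 mmHg

66878.4615 mmHg


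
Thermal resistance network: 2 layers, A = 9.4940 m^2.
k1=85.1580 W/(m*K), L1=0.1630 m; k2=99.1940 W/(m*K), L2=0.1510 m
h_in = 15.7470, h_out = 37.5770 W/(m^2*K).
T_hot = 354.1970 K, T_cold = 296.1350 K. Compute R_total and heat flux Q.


R_conv_in = 1/(15.7470*9.4940) = 0.0067
R_1 = 0.1630/(85.1580*9.4940) = 0.0002
R_2 = 0.1510/(99.1940*9.4940) = 0.0002
R_conv_out = 1/(37.5770*9.4940) = 0.0028
R_total = 0.0099 K/W
Q = 58.0620 / 0.0099 = 5892.3106 W

R_total = 0.0099 K/W, Q = 5892.3106 W
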